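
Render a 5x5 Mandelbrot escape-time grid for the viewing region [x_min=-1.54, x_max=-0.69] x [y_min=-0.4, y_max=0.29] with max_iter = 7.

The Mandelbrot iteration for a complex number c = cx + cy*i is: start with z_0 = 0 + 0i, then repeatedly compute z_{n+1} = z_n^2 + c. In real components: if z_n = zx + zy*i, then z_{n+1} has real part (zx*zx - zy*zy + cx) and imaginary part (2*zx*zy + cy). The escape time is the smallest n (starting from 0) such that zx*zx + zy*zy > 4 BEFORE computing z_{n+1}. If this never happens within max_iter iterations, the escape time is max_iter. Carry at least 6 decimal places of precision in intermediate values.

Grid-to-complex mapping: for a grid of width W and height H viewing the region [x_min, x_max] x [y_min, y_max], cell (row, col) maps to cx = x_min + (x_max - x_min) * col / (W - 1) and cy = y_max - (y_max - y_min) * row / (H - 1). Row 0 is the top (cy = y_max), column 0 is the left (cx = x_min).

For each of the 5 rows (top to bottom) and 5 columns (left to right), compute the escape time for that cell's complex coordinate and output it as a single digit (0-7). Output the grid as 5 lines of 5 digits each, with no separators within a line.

Answer: 57777
67777
77777
57777
46777

Derivation:
(row=0, col=0): c = -1.5400 + 0.2900i → escape time 5
(row=0, col=1): c = -1.3275 + 0.2900i → escape time 7
(row=0, col=2): c = -1.1150 + 0.2900i → escape time 7
(row=0, col=3): c = -0.9025 + 0.2900i → escape time 7
(row=0, col=4): c = -0.6900 + 0.2900i → escape time 7
(row=1, col=0): c = -1.5400 + 0.1175i → escape time 6
(row=1, col=1): c = -1.3275 + 0.1175i → escape time 7
(row=1, col=2): c = -1.1150 + 0.1175i → escape time 7
(row=1, col=3): c = -0.9025 + 0.1175i → escape time 7
(row=1, col=4): c = -0.6900 + 0.1175i → escape time 7
(row=2, col=0): c = -1.5400 + -0.0550i → escape time 7
(row=2, col=1): c = -1.3275 + -0.0550i → escape time 7
(row=2, col=2): c = -1.1150 + -0.0550i → escape time 7
(row=2, col=3): c = -0.9025 + -0.0550i → escape time 7
(row=2, col=4): c = -0.6900 + -0.0550i → escape time 7
(row=3, col=0): c = -1.5400 + -0.2275i → escape time 5
(row=3, col=1): c = -1.3275 + -0.2275i → escape time 7
(row=3, col=2): c = -1.1150 + -0.2275i → escape time 7
(row=3, col=3): c = -0.9025 + -0.2275i → escape time 7
(row=3, col=4): c = -0.6900 + -0.2275i → escape time 7
(row=4, col=0): c = -1.5400 + -0.4000i → escape time 4
(row=4, col=1): c = -1.3275 + -0.4000i → escape time 6
(row=4, col=2): c = -1.1150 + -0.4000i → escape time 7
(row=4, col=3): c = -0.9025 + -0.4000i → escape time 7
(row=4, col=4): c = -0.6900 + -0.4000i → escape time 7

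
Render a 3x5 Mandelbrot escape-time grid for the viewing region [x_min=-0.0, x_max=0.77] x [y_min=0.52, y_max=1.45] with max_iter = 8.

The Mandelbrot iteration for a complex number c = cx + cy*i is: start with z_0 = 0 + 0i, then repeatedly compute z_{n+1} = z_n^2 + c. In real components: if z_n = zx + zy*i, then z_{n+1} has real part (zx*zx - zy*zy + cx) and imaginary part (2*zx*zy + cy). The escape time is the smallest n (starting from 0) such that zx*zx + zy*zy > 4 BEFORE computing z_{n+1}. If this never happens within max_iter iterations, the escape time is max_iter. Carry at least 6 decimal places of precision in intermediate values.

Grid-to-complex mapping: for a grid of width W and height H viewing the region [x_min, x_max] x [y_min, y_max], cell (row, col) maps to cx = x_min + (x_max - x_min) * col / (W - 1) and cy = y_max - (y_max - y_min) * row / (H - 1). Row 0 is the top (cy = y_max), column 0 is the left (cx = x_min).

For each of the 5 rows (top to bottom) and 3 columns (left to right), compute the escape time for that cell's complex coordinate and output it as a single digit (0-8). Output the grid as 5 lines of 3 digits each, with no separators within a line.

(row=0, col=0): c = 0.0000 + 1.4500i → escape time 2
(row=0, col=1): c = 0.3850 + 1.4500i → escape time 2
(row=0, col=2): c = 0.7700 + 1.4500i → escape time 2
(row=1, col=0): c = 0.0000 + 1.2175i → escape time 3
(row=1, col=1): c = 0.3850 + 1.2175i → escape time 2
(row=1, col=2): c = 0.7700 + 1.2175i → escape time 2
(row=2, col=0): c = 0.0000 + 0.9850i → escape time 7
(row=2, col=1): c = 0.3850 + 0.9850i → escape time 3
(row=2, col=2): c = 0.7700 + 0.9850i → escape time 2
(row=3, col=0): c = 0.0000 + 0.7525i → escape time 8
(row=3, col=1): c = 0.3850 + 0.7525i → escape time 4
(row=3, col=2): c = 0.7700 + 0.7525i → escape time 2
(row=4, col=0): c = 0.0000 + 0.5200i → escape time 8
(row=4, col=1): c = 0.3850 + 0.5200i → escape time 8
(row=4, col=2): c = 0.7700 + 0.5200i → escape time 3

Answer: 222
322
732
842
883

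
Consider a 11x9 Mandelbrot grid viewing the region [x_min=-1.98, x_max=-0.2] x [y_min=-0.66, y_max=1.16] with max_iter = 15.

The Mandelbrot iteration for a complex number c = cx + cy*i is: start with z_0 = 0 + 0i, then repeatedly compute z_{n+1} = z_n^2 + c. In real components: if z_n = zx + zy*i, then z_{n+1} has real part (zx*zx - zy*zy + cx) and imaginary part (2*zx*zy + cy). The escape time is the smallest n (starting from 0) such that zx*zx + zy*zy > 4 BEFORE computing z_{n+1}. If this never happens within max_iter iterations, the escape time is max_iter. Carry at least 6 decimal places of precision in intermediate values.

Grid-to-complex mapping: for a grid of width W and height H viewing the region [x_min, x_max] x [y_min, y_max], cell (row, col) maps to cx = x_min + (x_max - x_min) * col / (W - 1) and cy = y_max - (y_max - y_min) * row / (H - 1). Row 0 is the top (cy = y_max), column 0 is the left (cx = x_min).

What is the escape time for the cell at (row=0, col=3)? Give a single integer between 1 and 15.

Answer: 2

Derivation:
z_0 = 0 + 0i, c = -1.4460 + 1.1600i
Iter 1: z = -1.4460 + 1.1600i, |z|^2 = 3.4365
Iter 2: z = -0.7007 + -2.1947i, |z|^2 = 5.3078
Escaped at iteration 2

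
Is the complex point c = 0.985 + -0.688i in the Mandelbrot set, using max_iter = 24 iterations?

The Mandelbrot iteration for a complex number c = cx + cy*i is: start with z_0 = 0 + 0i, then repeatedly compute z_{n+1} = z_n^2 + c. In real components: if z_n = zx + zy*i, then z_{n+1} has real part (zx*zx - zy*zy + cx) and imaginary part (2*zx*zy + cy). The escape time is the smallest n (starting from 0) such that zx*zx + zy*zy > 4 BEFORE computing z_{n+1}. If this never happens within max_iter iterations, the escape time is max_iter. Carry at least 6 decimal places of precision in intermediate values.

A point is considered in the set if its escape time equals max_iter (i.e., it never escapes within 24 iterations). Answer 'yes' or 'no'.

z_0 = 0 + 0i, c = 0.9850 + -0.6880i
Iter 1: z = 0.9850 + -0.6880i, |z|^2 = 1.4436
Iter 2: z = 1.4819 + -2.0434i, |z|^2 = 6.3713
Escaped at iteration 2

Answer: no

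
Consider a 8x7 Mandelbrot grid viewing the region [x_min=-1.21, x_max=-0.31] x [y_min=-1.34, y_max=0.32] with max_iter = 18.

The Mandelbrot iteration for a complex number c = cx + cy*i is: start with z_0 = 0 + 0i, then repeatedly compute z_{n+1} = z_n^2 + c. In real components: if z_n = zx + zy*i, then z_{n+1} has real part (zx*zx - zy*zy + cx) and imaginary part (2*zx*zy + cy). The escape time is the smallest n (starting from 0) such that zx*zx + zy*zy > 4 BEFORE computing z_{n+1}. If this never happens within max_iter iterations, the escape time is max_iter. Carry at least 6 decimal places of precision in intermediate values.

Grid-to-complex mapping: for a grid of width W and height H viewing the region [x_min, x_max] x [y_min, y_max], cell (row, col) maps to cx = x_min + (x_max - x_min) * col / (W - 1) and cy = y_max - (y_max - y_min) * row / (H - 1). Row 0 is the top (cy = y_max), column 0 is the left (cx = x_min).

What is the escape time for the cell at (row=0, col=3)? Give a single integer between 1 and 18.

z_0 = 0 + 0i, c = -0.8243 + 0.3200i
Iter 1: z = -0.8243 + 0.3200i, |z|^2 = 0.7818
Iter 2: z = -0.2472 + -0.2075i, |z|^2 = 0.1042
Iter 3: z = -0.8062 + 0.4226i, |z|^2 = 0.8286
Iter 4: z = -0.3529 + -0.3615i, |z|^2 = 0.2552
Iter 5: z = -0.8304 + 0.5751i, |z|^2 = 1.0203
Iter 6: z = -0.4655 + -0.6352i, |z|^2 = 0.6201
Iter 7: z = -1.0111 + 0.9113i, |z|^2 = 1.8527
Iter 8: z = -0.6324 + -1.5228i, |z|^2 = 2.7188
Iter 9: z = -2.7431 + 2.2461i, |z|^2 = 12.5696
Escaped at iteration 9

Answer: 9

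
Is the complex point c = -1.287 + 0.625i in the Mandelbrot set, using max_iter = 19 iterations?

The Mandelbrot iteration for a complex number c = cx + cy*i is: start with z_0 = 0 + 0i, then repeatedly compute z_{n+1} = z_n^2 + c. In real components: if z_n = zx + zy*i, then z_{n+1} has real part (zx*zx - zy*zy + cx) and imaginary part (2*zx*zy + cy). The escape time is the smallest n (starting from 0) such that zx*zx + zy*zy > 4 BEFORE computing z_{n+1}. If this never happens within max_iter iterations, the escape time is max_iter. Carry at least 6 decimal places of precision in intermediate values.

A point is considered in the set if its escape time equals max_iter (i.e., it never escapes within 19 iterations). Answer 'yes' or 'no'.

Answer: no

Derivation:
z_0 = 0 + 0i, c = -1.2870 + 0.6250i
Iter 1: z = -1.2870 + 0.6250i, |z|^2 = 2.0470
Iter 2: z = -0.0213 + -0.9837i, |z|^2 = 0.9682
Iter 3: z = -2.2543 + 0.6668i, |z|^2 = 5.5266
Escaped at iteration 3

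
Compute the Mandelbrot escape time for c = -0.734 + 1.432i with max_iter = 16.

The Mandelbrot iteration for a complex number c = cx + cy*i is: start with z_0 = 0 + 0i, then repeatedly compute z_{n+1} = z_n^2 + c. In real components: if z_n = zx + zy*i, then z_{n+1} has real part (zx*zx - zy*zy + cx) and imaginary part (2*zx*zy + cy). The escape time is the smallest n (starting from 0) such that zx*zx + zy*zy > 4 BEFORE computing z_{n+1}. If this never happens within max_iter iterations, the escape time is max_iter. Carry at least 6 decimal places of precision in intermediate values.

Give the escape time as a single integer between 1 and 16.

z_0 = 0 + 0i, c = -0.7340 + 1.4320i
Iter 1: z = -0.7340 + 1.4320i, |z|^2 = 2.5894
Iter 2: z = -2.2459 + -0.6702i, |z|^2 = 5.4931
Escaped at iteration 2

Answer: 2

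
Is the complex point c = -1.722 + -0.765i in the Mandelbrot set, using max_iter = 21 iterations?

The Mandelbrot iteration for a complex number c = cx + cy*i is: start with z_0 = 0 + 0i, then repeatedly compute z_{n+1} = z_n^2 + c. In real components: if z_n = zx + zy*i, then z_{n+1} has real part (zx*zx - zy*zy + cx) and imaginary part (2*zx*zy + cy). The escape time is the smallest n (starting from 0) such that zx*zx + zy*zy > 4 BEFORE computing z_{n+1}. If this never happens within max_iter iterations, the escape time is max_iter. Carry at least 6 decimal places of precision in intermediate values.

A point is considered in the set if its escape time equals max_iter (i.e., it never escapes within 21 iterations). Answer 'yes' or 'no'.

z_0 = 0 + 0i, c = -1.7220 + -0.7650i
Iter 1: z = -1.7220 + -0.7650i, |z|^2 = 3.5505
Iter 2: z = 0.6581 + 1.8697i, |z|^2 = 3.9287
Iter 3: z = -4.7846 + 1.6957i, |z|^2 = 25.7676
Escaped at iteration 3

Answer: no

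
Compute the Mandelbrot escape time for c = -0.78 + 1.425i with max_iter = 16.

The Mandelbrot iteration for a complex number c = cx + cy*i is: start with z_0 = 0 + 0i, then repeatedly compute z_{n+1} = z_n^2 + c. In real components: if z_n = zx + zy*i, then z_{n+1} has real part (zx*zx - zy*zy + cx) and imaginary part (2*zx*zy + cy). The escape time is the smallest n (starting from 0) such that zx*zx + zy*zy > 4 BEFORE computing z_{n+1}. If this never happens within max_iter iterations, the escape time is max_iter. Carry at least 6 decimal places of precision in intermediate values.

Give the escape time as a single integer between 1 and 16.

z_0 = 0 + 0i, c = -0.7800 + 1.4250i
Iter 1: z = -0.7800 + 1.4250i, |z|^2 = 2.6390
Iter 2: z = -2.2022 + -0.7980i, |z|^2 = 5.4866
Escaped at iteration 2

Answer: 2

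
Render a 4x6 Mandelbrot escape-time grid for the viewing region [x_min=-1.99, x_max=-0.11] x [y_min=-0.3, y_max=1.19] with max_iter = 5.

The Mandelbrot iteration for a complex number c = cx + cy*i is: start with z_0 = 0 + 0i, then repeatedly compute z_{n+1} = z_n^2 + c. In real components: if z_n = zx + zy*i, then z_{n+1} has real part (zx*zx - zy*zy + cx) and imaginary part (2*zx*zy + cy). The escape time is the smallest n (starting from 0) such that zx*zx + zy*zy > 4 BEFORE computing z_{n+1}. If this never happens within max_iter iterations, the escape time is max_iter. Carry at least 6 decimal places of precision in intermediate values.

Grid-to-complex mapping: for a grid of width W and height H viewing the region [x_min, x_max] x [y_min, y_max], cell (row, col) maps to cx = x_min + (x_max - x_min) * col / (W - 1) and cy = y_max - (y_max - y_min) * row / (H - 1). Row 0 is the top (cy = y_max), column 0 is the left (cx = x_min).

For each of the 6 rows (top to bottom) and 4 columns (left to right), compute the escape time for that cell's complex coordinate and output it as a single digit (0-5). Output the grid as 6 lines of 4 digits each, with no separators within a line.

(row=0, col=0): c = -1.9900 + 1.1900i → escape time 1
(row=0, col=1): c = -1.3633 + 1.1900i → escape time 2
(row=0, col=2): c = -0.7367 + 1.1900i → escape time 3
(row=0, col=3): c = -0.1100 + 1.1900i → escape time 3
(row=1, col=0): c = -1.9900 + 0.8920i → escape time 1
(row=1, col=1): c = -1.3633 + 0.8920i → escape time 3
(row=1, col=2): c = -0.7367 + 0.8920i → escape time 4
(row=1, col=3): c = -0.1100 + 0.8920i → escape time 5
(row=2, col=0): c = -1.9900 + 0.5940i → escape time 1
(row=2, col=1): c = -1.3633 + 0.5940i → escape time 3
(row=2, col=2): c = -0.7367 + 0.5940i → escape time 5
(row=2, col=3): c = -0.1100 + 0.5940i → escape time 5
(row=3, col=0): c = -1.9900 + 0.2960i → escape time 1
(row=3, col=1): c = -1.3633 + 0.2960i → escape time 5
(row=3, col=2): c = -0.7367 + 0.2960i → escape time 5
(row=3, col=3): c = -0.1100 + 0.2960i → escape time 5
(row=4, col=0): c = -1.9900 + -0.0020i → escape time 5
(row=4, col=1): c = -1.3633 + -0.0020i → escape time 5
(row=4, col=2): c = -0.7367 + -0.0020i → escape time 5
(row=4, col=3): c = -0.1100 + -0.0020i → escape time 5
(row=5, col=0): c = -1.9900 + -0.3000i → escape time 1
(row=5, col=1): c = -1.3633 + -0.3000i → escape time 5
(row=5, col=2): c = -0.7367 + -0.3000i → escape time 5
(row=5, col=3): c = -0.1100 + -0.3000i → escape time 5

Answer: 1233
1345
1355
1555
5555
1555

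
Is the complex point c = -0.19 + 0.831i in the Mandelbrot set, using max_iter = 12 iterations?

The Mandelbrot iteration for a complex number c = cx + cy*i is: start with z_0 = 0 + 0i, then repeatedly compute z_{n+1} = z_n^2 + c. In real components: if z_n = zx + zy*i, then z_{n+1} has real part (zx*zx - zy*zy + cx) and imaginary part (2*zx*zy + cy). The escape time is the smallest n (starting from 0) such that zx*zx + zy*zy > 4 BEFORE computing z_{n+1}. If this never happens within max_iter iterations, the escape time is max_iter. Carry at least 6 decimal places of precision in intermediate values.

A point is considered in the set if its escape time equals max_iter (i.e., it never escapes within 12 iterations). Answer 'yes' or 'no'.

Answer: yes

Derivation:
z_0 = 0 + 0i, c = -0.1900 + 0.8310i
Iter 1: z = -0.1900 + 0.8310i, |z|^2 = 0.7267
Iter 2: z = -0.8445 + 0.5152i, |z|^2 = 0.9786
Iter 3: z = 0.2577 + -0.0392i, |z|^2 = 0.0679
Iter 4: z = -0.1251 + 0.8108i, |z|^2 = 0.6731
Iter 5: z = -0.8318 + 0.6281i, |z|^2 = 1.0863
Iter 6: z = 0.1074 + -0.2138i, |z|^2 = 0.0572
Iter 7: z = -0.2242 + 0.7851i, |z|^2 = 0.6666
Iter 8: z = -0.7561 + 0.4790i, |z|^2 = 0.8011
Iter 9: z = 0.1523 + 0.1067i, |z|^2 = 0.0346
Iter 10: z = -0.1782 + 0.8635i, |z|^2 = 0.7774
Iter 11: z = -0.9038 + 0.5233i, |z|^2 = 1.0908
Did not escape in 12 iterations → in set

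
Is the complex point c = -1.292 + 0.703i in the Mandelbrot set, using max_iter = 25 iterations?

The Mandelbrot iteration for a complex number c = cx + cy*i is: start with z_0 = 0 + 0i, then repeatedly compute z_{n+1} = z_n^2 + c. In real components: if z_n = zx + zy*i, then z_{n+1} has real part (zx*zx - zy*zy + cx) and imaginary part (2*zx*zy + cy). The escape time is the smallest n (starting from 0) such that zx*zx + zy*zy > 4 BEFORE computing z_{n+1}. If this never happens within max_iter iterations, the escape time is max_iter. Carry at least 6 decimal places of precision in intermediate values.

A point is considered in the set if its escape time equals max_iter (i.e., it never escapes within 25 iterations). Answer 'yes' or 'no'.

Answer: no

Derivation:
z_0 = 0 + 0i, c = -1.2920 + 0.7030i
Iter 1: z = -1.2920 + 0.7030i, |z|^2 = 2.1635
Iter 2: z = -0.1169 + -1.1136i, |z|^2 = 1.2537
Iter 3: z = -2.5183 + 0.9634i, |z|^2 = 7.2702
Escaped at iteration 3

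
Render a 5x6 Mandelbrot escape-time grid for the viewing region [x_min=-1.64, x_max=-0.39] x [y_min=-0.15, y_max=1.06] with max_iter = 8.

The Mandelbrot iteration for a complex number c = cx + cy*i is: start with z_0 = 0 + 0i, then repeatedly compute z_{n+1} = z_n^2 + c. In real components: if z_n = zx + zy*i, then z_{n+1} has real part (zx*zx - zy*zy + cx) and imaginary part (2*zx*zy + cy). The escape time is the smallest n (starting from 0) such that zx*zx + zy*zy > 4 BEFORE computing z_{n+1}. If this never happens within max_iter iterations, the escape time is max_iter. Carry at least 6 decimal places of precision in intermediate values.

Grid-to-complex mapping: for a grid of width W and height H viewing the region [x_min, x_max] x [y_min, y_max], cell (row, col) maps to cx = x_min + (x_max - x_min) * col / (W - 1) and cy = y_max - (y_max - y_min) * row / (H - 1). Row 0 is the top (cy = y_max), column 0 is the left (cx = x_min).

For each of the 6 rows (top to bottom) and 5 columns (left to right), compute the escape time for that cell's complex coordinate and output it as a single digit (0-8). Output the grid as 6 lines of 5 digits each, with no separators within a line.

(row=0, col=0): c = -1.6400 + 1.0600i → escape time 2
(row=0, col=1): c = -1.3275 + 1.0600i → escape time 3
(row=0, col=2): c = -1.0150 + 1.0600i → escape time 3
(row=0, col=3): c = -0.7025 + 1.0600i → escape time 3
(row=0, col=4): c = -0.3900 + 1.0600i → escape time 4
(row=1, col=0): c = -1.6400 + 0.8180i → escape time 3
(row=1, col=1): c = -1.3275 + 0.8180i → escape time 3
(row=1, col=2): c = -1.0150 + 0.8180i → escape time 3
(row=1, col=3): c = -0.7025 + 0.8180i → escape time 4
(row=1, col=4): c = -0.3900 + 0.8180i → escape time 6
(row=2, col=0): c = -1.6400 + 0.5760i → escape time 3
(row=2, col=1): c = -1.3275 + 0.5760i → escape time 3
(row=2, col=2): c = -1.0150 + 0.5760i → escape time 5
(row=2, col=3): c = -0.7025 + 0.5760i → escape time 6
(row=2, col=4): c = -0.3900 + 0.5760i → escape time 8
(row=3, col=0): c = -1.6400 + 0.3340i → escape time 4
(row=3, col=1): c = -1.3275 + 0.3340i → escape time 6
(row=3, col=2): c = -1.0150 + 0.3340i → escape time 8
(row=3, col=3): c = -0.7025 + 0.3340i → escape time 8
(row=3, col=4): c = -0.3900 + 0.3340i → escape time 8
(row=4, col=0): c = -1.6400 + 0.0920i → escape time 6
(row=4, col=1): c = -1.3275 + 0.0920i → escape time 8
(row=4, col=2): c = -1.0150 + 0.0920i → escape time 8
(row=4, col=3): c = -0.7025 + 0.0920i → escape time 8
(row=4, col=4): c = -0.3900 + 0.0920i → escape time 8
(row=5, col=0): c = -1.6400 + -0.1500i → escape time 5
(row=5, col=1): c = -1.3275 + -0.1500i → escape time 8
(row=5, col=2): c = -1.0150 + -0.1500i → escape time 8
(row=5, col=3): c = -0.7025 + -0.1500i → escape time 8
(row=5, col=4): c = -0.3900 + -0.1500i → escape time 8

Answer: 23334
33346
33568
46888
68888
58888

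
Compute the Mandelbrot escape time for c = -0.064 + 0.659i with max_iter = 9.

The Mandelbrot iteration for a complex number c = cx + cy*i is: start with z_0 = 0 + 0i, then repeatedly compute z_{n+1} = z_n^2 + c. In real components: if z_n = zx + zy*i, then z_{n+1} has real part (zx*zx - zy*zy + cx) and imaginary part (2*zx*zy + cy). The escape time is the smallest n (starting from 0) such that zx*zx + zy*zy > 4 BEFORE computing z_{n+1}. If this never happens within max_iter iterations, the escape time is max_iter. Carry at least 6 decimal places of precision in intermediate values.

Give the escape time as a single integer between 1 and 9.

z_0 = 0 + 0i, c = -0.0640 + 0.6590i
Iter 1: z = -0.0640 + 0.6590i, |z|^2 = 0.4384
Iter 2: z = -0.4942 + 0.5746i, |z|^2 = 0.5744
Iter 3: z = -0.1500 + 0.0910i, |z|^2 = 0.0308
Iter 4: z = -0.0498 + 0.6317i, |z|^2 = 0.4015
Iter 5: z = -0.4606 + 0.5961i, |z|^2 = 0.5674
Iter 6: z = -0.2072 + 0.1099i, |z|^2 = 0.0550
Iter 7: z = -0.0331 + 0.6134i, |z|^2 = 0.3774
Iter 8: z = -0.4392 + 0.6183i, |z|^2 = 0.5752

Answer: 9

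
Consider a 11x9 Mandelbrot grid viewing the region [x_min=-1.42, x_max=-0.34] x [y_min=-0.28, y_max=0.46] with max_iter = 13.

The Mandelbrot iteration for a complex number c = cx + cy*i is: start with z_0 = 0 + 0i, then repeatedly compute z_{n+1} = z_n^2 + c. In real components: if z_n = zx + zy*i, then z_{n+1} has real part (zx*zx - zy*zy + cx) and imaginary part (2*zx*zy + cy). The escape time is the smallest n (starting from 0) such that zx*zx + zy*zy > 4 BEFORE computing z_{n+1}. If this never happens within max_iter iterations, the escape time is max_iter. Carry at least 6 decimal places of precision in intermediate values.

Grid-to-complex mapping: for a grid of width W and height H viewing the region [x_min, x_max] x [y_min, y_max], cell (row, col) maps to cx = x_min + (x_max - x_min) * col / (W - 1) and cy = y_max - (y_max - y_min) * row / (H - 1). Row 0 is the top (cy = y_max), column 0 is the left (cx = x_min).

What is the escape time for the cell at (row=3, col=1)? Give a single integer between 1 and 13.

Answer: 9

Derivation:
z_0 = 0 + 0i, c = -1.3120 + 0.1825i
Iter 1: z = -1.3120 + 0.1825i, |z|^2 = 1.7547
Iter 2: z = 0.3760 + -0.2964i, |z|^2 = 0.2292
Iter 3: z = -1.2584 + -0.0404i, |z|^2 = 1.5853
Iter 4: z = 0.2700 + 0.2842i, |z|^2 = 0.1537
Iter 5: z = -1.3198 + 0.3360i, |z|^2 = 1.8549
Iter 6: z = 0.3171 + -0.7044i, |z|^2 = 0.5967
Iter 7: z = -1.7076 + -0.2642i, |z|^2 = 2.9856
Iter 8: z = 1.5340 + 1.0849i, |z|^2 = 3.5301
Iter 9: z = -0.1357 + 3.5109i, |z|^2 = 12.3447
Escaped at iteration 9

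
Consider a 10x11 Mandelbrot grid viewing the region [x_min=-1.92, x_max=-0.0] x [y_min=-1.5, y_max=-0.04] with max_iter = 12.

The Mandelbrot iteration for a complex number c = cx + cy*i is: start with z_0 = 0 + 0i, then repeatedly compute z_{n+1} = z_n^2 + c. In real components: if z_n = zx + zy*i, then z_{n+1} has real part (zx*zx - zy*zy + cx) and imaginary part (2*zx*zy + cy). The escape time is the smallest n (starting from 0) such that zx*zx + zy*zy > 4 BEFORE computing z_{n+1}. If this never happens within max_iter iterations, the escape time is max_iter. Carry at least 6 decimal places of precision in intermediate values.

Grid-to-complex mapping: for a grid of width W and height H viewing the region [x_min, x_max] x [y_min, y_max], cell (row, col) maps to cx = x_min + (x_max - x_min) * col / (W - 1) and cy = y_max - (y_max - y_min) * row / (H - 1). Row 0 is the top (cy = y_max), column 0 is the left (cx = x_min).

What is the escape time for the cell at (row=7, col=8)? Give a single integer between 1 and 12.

Answer: 7

Derivation:
z_0 = 0 + 0i, c = -0.2133 + -1.0620i
Iter 1: z = -0.2133 + -1.0620i, |z|^2 = 1.1734
Iter 2: z = -1.2957 + -0.6089i, |z|^2 = 2.0495
Iter 3: z = 1.0947 + 0.5158i, |z|^2 = 1.4644
Iter 4: z = 0.7189 + 0.0673i, |z|^2 = 0.5214
Iter 5: z = 0.2990 + -0.9652i, |z|^2 = 1.0211
Iter 6: z = -1.0556 + -1.6392i, |z|^2 = 3.8014
Iter 7: z = -1.7861 + 2.3987i, |z|^2 = 8.9441
Escaped at iteration 7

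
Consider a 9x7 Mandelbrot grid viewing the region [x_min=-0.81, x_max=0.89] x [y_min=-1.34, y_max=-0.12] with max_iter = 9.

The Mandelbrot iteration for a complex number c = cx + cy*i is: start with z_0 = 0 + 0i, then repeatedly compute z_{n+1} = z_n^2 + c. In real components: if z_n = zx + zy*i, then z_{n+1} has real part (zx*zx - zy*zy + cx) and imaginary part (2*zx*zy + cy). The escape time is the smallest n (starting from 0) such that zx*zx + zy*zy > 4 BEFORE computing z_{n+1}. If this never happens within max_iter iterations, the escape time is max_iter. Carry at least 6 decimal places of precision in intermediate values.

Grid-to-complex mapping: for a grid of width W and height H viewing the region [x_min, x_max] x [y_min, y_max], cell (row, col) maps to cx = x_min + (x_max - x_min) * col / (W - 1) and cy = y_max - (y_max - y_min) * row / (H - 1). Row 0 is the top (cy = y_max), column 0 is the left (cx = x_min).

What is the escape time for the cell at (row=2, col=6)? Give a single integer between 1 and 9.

Answer: 5

Derivation:
z_0 = 0 + 0i, c = 0.4650 + -0.5267i
Iter 1: z = 0.4650 + -0.5267i, |z|^2 = 0.4936
Iter 2: z = 0.4038 + -1.0165i, |z|^2 = 1.1963
Iter 3: z = -0.4051 + -1.3477i, |z|^2 = 1.9803
Iter 4: z = -1.1871 + 0.5652i, |z|^2 = 1.7286
Iter 5: z = 1.5547 + -1.8686i, |z|^2 = 5.9087
Escaped at iteration 5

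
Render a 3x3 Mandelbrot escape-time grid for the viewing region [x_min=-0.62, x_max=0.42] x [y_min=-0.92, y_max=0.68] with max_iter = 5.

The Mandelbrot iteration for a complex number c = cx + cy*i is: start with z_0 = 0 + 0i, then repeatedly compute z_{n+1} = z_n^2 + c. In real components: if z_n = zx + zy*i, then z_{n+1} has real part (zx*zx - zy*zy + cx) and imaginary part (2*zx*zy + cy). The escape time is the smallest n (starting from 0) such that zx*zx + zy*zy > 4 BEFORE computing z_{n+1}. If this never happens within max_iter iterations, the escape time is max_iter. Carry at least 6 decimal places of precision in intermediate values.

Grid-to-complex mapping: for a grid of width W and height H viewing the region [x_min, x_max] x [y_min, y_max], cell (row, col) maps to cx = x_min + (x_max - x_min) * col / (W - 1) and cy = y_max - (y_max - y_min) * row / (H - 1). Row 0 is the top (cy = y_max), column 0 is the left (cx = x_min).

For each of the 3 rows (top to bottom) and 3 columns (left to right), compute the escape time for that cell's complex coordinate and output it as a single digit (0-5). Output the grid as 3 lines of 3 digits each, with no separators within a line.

(row=0, col=0): c = -0.6200 + 0.6800i → escape time 5
(row=0, col=1): c = -0.1000 + 0.6800i → escape time 5
(row=0, col=2): c = 0.4200 + 0.6800i → escape time 5
(row=1, col=0): c = -0.6200 + -0.1200i → escape time 5
(row=1, col=1): c = -0.1000 + -0.1200i → escape time 5
(row=1, col=2): c = 0.4200 + -0.1200i → escape time 5
(row=2, col=0): c = -0.6200 + -0.9200i → escape time 4
(row=2, col=1): c = -0.1000 + -0.9200i → escape time 5
(row=2, col=2): c = 0.4200 + -0.9200i → escape time 3

Answer: 555
555
453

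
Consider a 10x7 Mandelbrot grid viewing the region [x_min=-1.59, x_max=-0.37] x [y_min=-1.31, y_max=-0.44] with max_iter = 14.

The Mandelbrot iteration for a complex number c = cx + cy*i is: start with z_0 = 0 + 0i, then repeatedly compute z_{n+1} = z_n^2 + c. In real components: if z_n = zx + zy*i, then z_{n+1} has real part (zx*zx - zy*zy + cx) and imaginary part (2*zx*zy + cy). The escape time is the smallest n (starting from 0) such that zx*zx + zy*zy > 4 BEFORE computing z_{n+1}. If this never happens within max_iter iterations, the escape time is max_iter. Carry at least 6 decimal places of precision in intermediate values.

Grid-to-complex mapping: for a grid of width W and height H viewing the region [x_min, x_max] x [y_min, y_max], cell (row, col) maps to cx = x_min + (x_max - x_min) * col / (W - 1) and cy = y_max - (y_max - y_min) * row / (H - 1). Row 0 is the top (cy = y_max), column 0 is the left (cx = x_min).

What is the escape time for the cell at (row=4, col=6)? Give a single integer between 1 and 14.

Answer: 3

Derivation:
z_0 = 0 + 0i, c = -0.7767 + -1.0200i
Iter 1: z = -0.7767 + -1.0200i, |z|^2 = 1.6436
Iter 2: z = -1.2139 + 0.5644i, |z|^2 = 1.7920
Iter 3: z = 0.3782 + -2.3902i, |z|^2 = 5.8561
Escaped at iteration 3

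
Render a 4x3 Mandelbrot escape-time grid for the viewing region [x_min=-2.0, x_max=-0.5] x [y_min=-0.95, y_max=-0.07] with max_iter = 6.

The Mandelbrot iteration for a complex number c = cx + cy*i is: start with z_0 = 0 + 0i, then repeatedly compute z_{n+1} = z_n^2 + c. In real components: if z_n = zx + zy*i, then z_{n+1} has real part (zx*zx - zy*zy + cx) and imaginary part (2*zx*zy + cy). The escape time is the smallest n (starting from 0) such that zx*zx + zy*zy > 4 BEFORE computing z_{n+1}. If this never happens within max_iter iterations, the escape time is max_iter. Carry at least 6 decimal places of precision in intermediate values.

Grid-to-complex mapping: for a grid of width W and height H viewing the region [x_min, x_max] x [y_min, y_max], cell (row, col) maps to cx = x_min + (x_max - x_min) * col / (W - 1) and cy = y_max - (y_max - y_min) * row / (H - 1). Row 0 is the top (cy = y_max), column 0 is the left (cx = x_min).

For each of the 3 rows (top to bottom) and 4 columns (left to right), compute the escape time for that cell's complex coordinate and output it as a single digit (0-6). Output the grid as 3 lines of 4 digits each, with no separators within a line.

(row=0, col=0): c = -2.0000 + -0.0700i → escape time 1
(row=0, col=1): c = -1.5000 + -0.0700i → escape time 6
(row=0, col=2): c = -1.0000 + -0.0700i → escape time 6
(row=0, col=3): c = -0.5000 + -0.0700i → escape time 6
(row=1, col=0): c = -2.0000 + -0.5100i → escape time 1
(row=1, col=1): c = -1.5000 + -0.5100i → escape time 3
(row=1, col=2): c = -1.0000 + -0.5100i → escape time 5
(row=1, col=3): c = -0.5000 + -0.5100i → escape time 6
(row=2, col=0): c = -2.0000 + -0.9500i → escape time 1
(row=2, col=1): c = -1.5000 + -0.9500i → escape time 3
(row=2, col=2): c = -1.0000 + -0.9500i → escape time 3
(row=2, col=3): c = -0.5000 + -0.9500i → escape time 4

Answer: 1666
1356
1334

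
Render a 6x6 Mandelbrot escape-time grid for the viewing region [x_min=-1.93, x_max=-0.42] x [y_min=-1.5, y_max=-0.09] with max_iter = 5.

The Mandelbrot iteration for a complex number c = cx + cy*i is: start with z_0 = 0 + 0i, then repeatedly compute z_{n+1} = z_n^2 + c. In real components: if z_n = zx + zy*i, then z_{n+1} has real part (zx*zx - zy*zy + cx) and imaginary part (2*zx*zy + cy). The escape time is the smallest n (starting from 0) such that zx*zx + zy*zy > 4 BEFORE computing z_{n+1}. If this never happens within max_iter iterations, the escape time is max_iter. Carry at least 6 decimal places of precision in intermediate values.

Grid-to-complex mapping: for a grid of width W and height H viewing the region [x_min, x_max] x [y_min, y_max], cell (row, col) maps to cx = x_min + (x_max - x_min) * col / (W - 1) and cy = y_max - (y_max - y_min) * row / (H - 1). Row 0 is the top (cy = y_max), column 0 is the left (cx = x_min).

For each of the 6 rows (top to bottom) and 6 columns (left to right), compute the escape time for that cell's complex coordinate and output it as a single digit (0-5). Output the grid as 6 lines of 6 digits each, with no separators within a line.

Answer: 455555
345555
133455
123345
112333
111222

Derivation:
(row=0, col=0): c = -1.9300 + -0.0900i → escape time 4
(row=0, col=1): c = -1.6280 + -0.0900i → escape time 5
(row=0, col=2): c = -1.3260 + -0.0900i → escape time 5
(row=0, col=3): c = -1.0240 + -0.0900i → escape time 5
(row=0, col=4): c = -0.7220 + -0.0900i → escape time 5
(row=0, col=5): c = -0.4200 + -0.0900i → escape time 5
(row=1, col=0): c = -1.9300 + -0.3720i → escape time 3
(row=1, col=1): c = -1.6280 + -0.3720i → escape time 4
(row=1, col=2): c = -1.3260 + -0.3720i → escape time 5
(row=1, col=3): c = -1.0240 + -0.3720i → escape time 5
(row=1, col=4): c = -0.7220 + -0.3720i → escape time 5
(row=1, col=5): c = -0.4200 + -0.3720i → escape time 5
(row=2, col=0): c = -1.9300 + -0.6540i → escape time 1
(row=2, col=1): c = -1.6280 + -0.6540i → escape time 3
(row=2, col=2): c = -1.3260 + -0.6540i → escape time 3
(row=2, col=3): c = -1.0240 + -0.6540i → escape time 4
(row=2, col=4): c = -0.7220 + -0.6540i → escape time 5
(row=2, col=5): c = -0.4200 + -0.6540i → escape time 5
(row=3, col=0): c = -1.9300 + -0.9360i → escape time 1
(row=3, col=1): c = -1.6280 + -0.9360i → escape time 2
(row=3, col=2): c = -1.3260 + -0.9360i → escape time 3
(row=3, col=3): c = -1.0240 + -0.9360i → escape time 3
(row=3, col=4): c = -0.7220 + -0.9360i → escape time 4
(row=3, col=5): c = -0.4200 + -0.9360i → escape time 5
(row=4, col=0): c = -1.9300 + -1.2180i → escape time 1
(row=4, col=1): c = -1.6280 + -1.2180i → escape time 1
(row=4, col=2): c = -1.3260 + -1.2180i → escape time 2
(row=4, col=3): c = -1.0240 + -1.2180i → escape time 3
(row=4, col=4): c = -0.7220 + -1.2180i → escape time 3
(row=4, col=5): c = -0.4200 + -1.2180i → escape time 3
(row=5, col=0): c = -1.9300 + -1.5000i → escape time 1
(row=5, col=1): c = -1.6280 + -1.5000i → escape time 1
(row=5, col=2): c = -1.3260 + -1.5000i → escape time 1
(row=5, col=3): c = -1.0240 + -1.5000i → escape time 2
(row=5, col=4): c = -0.7220 + -1.5000i → escape time 2
(row=5, col=5): c = -0.4200 + -1.5000i → escape time 2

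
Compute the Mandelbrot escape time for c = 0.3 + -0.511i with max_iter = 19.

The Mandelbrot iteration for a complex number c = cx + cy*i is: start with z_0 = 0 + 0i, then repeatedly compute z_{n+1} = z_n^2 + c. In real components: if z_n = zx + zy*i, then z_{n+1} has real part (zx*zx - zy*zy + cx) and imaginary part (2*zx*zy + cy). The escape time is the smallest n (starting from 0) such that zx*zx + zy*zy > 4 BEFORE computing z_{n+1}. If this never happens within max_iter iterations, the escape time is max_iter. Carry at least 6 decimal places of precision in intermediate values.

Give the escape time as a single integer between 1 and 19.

Answer: 19

Derivation:
z_0 = 0 + 0i, c = 0.3000 + -0.5110i
Iter 1: z = 0.3000 + -0.5110i, |z|^2 = 0.3511
Iter 2: z = 0.1289 + -0.8176i, |z|^2 = 0.6851
Iter 3: z = -0.3519 + -0.7217i, |z|^2 = 0.6447
Iter 4: z = -0.0971 + -0.0031i, |z|^2 = 0.0094
Iter 5: z = 0.3094 + -0.5104i, |z|^2 = 0.3562
Iter 6: z = 0.1352 + -0.8269i, |z|^2 = 0.7020
Iter 7: z = -0.3654 + -0.7346i, |z|^2 = 0.6732
Iter 8: z = -0.1062 + 0.0259i, |z|^2 = 0.0119
Iter 9: z = 0.3106 + -0.5165i, |z|^2 = 0.3632
Iter 10: z = 0.1297 + -0.8319i, |z|^2 = 0.7088
Iter 11: z = -0.3752 + -0.7268i, |z|^2 = 0.6690
Iter 12: z = -0.0875 + 0.0343i, |z|^2 = 0.0088
Iter 13: z = 0.3065 + -0.5170i, |z|^2 = 0.3612
Iter 14: z = 0.1266 + -0.8279i, |z|^2 = 0.7015
Iter 15: z = -0.3694 + -0.7207i, |z|^2 = 0.6558
Iter 16: z = -0.0829 + 0.0214i, |z|^2 = 0.0073
Iter 17: z = 0.3064 + -0.5146i, |z|^2 = 0.3587
Iter 18: z = 0.1291 + -0.8263i, |z|^2 = 0.6995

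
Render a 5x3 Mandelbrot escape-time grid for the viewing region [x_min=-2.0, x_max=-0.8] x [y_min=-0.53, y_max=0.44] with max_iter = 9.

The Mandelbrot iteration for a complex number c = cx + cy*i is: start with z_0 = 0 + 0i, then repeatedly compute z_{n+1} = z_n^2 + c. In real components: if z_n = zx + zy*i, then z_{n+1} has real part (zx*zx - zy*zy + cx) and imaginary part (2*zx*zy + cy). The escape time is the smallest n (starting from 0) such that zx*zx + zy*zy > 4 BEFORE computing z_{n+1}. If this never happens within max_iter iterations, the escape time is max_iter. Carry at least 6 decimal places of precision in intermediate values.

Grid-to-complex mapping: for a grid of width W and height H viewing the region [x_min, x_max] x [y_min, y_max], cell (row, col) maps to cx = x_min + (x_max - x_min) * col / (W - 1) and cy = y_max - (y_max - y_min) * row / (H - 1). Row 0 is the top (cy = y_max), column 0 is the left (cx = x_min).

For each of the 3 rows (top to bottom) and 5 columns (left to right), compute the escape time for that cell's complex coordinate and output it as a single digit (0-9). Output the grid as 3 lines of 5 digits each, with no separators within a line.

(row=0, col=0): c = -2.0000 + 0.4400i → escape time 1
(row=0, col=1): c = -1.7000 + 0.4400i → escape time 3
(row=0, col=2): c = -1.4000 + 0.4400i → escape time 4
(row=0, col=3): c = -1.1000 + 0.4400i → escape time 6
(row=0, col=4): c = -0.8000 + 0.4400i → escape time 7
(row=1, col=0): c = -2.0000 + -0.0450i → escape time 1
(row=1, col=1): c = -1.7000 + -0.0450i → escape time 7
(row=1, col=2): c = -1.4000 + -0.0450i → escape time 9
(row=1, col=3): c = -1.1000 + -0.0450i → escape time 9
(row=1, col=4): c = -0.8000 + -0.0450i → escape time 9
(row=2, col=0): c = -2.0000 + -0.5300i → escape time 1
(row=2, col=1): c = -1.7000 + -0.5300i → escape time 3
(row=2, col=2): c = -1.4000 + -0.5300i → escape time 3
(row=2, col=3): c = -1.1000 + -0.5300i → escape time 5
(row=2, col=4): c = -0.8000 + -0.5300i → escape time 6

Answer: 13467
17999
13356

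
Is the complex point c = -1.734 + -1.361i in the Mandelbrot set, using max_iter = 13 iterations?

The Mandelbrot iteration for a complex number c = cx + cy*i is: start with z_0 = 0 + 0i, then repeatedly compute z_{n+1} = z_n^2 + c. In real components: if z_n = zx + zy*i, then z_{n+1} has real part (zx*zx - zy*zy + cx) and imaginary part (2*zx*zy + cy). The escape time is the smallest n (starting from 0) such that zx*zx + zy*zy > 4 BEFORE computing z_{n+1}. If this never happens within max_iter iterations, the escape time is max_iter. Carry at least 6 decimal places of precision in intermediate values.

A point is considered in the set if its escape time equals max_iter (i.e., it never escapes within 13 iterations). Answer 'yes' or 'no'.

z_0 = 0 + 0i, c = -1.7340 + -1.3610i
Iter 1: z = -1.7340 + -1.3610i, |z|^2 = 4.8591
Escaped at iteration 1

Answer: no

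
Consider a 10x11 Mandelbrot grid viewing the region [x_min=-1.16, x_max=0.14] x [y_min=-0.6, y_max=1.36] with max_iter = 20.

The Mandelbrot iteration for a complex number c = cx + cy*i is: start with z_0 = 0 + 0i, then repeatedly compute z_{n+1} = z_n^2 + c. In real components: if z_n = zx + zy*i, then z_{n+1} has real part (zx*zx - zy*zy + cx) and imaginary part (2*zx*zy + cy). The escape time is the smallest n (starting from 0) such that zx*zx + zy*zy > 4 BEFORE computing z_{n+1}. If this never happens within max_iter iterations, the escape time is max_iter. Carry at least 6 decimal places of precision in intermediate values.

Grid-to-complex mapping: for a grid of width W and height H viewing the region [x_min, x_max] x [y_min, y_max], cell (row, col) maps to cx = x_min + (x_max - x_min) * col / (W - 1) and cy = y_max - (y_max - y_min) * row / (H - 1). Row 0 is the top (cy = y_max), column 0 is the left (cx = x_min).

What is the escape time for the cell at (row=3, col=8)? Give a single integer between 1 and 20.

z_0 = 0 + 0i, c = -0.0044 + 0.7720i
Iter 1: z = -0.0044 + 0.7720i, |z|^2 = 0.5960
Iter 2: z = -0.6004 + 0.7651i, |z|^2 = 0.9459
Iter 3: z = -0.2294 + -0.1468i, |z|^2 = 0.0742
Iter 4: z = 0.0266 + 0.8393i, |z|^2 = 0.7052
Iter 5: z = -0.7082 + 0.8167i, |z|^2 = 1.1686
Iter 6: z = -0.1698 + -0.3848i, |z|^2 = 0.1769
Iter 7: z = -0.1237 + 0.9027i, |z|^2 = 0.8302
Iter 8: z = -0.8041 + 0.5487i, |z|^2 = 0.9476
Iter 9: z = 0.3410 + -0.1103i, |z|^2 = 0.1285
Iter 10: z = 0.0997 + 0.6967i, |z|^2 = 0.4954
Iter 11: z = -0.4800 + 0.9109i, |z|^2 = 1.0601
Iter 12: z = -0.6038 + -0.1024i, |z|^2 = 0.3750
Iter 13: z = 0.3496 + 0.8956i, |z|^2 = 0.9244
Iter 14: z = -0.6844 + 1.3983i, |z|^2 = 2.4236
Iter 15: z = -1.4913 + -1.1419i, |z|^2 = 3.5279
Iter 16: z = 0.9157 + 4.1778i, |z|^2 = 18.2922
Escaped at iteration 16

Answer: 16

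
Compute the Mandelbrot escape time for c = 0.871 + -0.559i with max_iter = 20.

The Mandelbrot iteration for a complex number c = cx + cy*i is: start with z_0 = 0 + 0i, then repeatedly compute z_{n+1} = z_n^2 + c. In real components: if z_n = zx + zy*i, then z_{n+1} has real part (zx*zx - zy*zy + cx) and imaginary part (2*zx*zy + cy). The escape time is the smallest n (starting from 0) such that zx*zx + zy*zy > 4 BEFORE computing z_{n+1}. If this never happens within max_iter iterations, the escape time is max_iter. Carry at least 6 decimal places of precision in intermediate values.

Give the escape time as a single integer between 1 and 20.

z_0 = 0 + 0i, c = 0.8710 + -0.5590i
Iter 1: z = 0.8710 + -0.5590i, |z|^2 = 1.0711
Iter 2: z = 1.3172 + -1.5328i, |z|^2 = 4.0843
Escaped at iteration 2

Answer: 2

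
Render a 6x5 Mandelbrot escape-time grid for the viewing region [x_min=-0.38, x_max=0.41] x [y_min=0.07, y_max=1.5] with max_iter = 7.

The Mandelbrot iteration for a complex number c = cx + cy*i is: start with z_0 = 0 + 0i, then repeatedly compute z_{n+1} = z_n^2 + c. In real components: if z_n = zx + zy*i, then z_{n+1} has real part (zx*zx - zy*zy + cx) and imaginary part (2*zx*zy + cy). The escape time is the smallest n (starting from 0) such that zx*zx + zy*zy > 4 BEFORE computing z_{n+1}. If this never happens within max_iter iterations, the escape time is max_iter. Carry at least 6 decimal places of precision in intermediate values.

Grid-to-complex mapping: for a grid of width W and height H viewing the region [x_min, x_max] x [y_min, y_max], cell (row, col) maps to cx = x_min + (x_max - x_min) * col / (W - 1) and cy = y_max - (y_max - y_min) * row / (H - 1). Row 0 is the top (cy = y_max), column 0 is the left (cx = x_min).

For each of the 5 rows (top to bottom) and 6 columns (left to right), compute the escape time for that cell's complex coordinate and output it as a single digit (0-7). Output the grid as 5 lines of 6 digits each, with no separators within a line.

(row=0, col=0): c = -0.3800 + 1.5000i → escape time 2
(row=0, col=1): c = -0.2220 + 1.5000i → escape time 2
(row=0, col=2): c = -0.0640 + 1.5000i → escape time 2
(row=0, col=3): c = 0.0940 + 1.5000i → escape time 2
(row=0, col=4): c = 0.2520 + 1.5000i → escape time 2
(row=0, col=5): c = 0.4100 + 1.5000i → escape time 2
(row=1, col=0): c = -0.3800 + 1.1425i → escape time 4
(row=1, col=1): c = -0.2220 + 1.1425i → escape time 4
(row=1, col=2): c = -0.0640 + 1.1425i → escape time 4
(row=1, col=3): c = 0.0940 + 1.1425i → escape time 3
(row=1, col=4): c = 0.2520 + 1.1425i → escape time 3
(row=1, col=5): c = 0.4100 + 1.1425i → escape time 2
(row=2, col=0): c = -0.3800 + 0.7850i → escape time 7
(row=2, col=1): c = -0.2220 + 0.7850i → escape time 7
(row=2, col=2): c = -0.0640 + 0.7850i → escape time 7
(row=2, col=3): c = 0.0940 + 0.7850i → escape time 7
(row=2, col=4): c = 0.2520 + 0.7850i → escape time 5
(row=2, col=5): c = 0.4100 + 0.7850i → escape time 4
(row=3, col=0): c = -0.3800 + 0.4275i → escape time 7
(row=3, col=1): c = -0.2220 + 0.4275i → escape time 7
(row=3, col=2): c = -0.0640 + 0.4275i → escape time 7
(row=3, col=3): c = 0.0940 + 0.4275i → escape time 7
(row=3, col=4): c = 0.2520 + 0.4275i → escape time 7
(row=3, col=5): c = 0.4100 + 0.4275i → escape time 7
(row=4, col=0): c = -0.3800 + 0.0700i → escape time 7
(row=4, col=1): c = -0.2220 + 0.0700i → escape time 7
(row=4, col=2): c = -0.0640 + 0.0700i → escape time 7
(row=4, col=3): c = 0.0940 + 0.0700i → escape time 7
(row=4, col=4): c = 0.2520 + 0.0700i → escape time 7
(row=4, col=5): c = 0.4100 + 0.0700i → escape time 7

Answer: 222222
444332
777754
777777
777777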